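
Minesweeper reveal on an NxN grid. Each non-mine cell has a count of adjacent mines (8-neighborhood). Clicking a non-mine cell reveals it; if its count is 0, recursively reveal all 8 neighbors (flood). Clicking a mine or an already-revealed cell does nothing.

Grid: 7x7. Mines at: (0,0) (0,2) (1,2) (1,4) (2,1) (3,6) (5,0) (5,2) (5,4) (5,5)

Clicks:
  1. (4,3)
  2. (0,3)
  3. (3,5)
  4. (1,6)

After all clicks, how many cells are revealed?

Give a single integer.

Click 1 (4,3) count=2: revealed 1 new [(4,3)] -> total=1
Click 2 (0,3) count=3: revealed 1 new [(0,3)] -> total=2
Click 3 (3,5) count=1: revealed 1 new [(3,5)] -> total=3
Click 4 (1,6) count=0: revealed 6 new [(0,5) (0,6) (1,5) (1,6) (2,5) (2,6)] -> total=9

Answer: 9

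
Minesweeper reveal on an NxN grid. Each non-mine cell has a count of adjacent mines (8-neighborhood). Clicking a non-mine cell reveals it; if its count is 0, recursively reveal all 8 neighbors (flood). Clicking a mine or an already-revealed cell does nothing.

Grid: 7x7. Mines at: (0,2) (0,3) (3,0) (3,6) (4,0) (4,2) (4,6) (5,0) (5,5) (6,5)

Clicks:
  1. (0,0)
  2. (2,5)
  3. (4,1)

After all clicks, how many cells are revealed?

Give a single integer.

Click 1 (0,0) count=0: revealed 6 new [(0,0) (0,1) (1,0) (1,1) (2,0) (2,1)] -> total=6
Click 2 (2,5) count=1: revealed 1 new [(2,5)] -> total=7
Click 3 (4,1) count=4: revealed 1 new [(4,1)] -> total=8

Answer: 8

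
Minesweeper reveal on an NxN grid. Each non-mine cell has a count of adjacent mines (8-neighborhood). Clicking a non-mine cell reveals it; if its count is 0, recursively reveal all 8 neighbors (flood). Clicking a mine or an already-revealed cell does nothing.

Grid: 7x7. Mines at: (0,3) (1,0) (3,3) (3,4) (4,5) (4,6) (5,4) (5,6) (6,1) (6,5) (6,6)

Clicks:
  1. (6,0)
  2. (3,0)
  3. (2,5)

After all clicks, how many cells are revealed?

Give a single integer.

Click 1 (6,0) count=1: revealed 1 new [(6,0)] -> total=1
Click 2 (3,0) count=0: revealed 12 new [(2,0) (2,1) (2,2) (3,0) (3,1) (3,2) (4,0) (4,1) (4,2) (5,0) (5,1) (5,2)] -> total=13
Click 3 (2,5) count=1: revealed 1 new [(2,5)] -> total=14

Answer: 14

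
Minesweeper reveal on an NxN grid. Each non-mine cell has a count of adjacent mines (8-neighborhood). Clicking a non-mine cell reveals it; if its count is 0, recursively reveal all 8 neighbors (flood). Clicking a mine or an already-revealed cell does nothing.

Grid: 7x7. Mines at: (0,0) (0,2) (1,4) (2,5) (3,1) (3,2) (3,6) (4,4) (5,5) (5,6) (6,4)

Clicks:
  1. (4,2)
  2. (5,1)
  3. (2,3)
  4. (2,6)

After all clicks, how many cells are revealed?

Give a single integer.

Click 1 (4,2) count=2: revealed 1 new [(4,2)] -> total=1
Click 2 (5,1) count=0: revealed 11 new [(4,0) (4,1) (4,3) (5,0) (5,1) (5,2) (5,3) (6,0) (6,1) (6,2) (6,3)] -> total=12
Click 3 (2,3) count=2: revealed 1 new [(2,3)] -> total=13
Click 4 (2,6) count=2: revealed 1 new [(2,6)] -> total=14

Answer: 14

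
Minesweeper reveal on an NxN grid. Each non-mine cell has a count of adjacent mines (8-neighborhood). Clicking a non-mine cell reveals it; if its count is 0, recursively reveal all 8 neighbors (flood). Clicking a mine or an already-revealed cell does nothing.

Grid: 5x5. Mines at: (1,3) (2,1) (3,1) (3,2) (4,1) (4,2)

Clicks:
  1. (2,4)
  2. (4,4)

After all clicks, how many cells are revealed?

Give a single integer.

Click 1 (2,4) count=1: revealed 1 new [(2,4)] -> total=1
Click 2 (4,4) count=0: revealed 5 new [(2,3) (3,3) (3,4) (4,3) (4,4)] -> total=6

Answer: 6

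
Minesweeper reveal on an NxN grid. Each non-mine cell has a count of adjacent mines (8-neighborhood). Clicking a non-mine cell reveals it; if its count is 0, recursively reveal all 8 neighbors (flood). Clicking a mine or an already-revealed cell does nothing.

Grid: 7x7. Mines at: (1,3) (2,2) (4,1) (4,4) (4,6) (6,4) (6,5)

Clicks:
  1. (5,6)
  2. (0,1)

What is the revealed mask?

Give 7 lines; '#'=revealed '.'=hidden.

Answer: ###....
###....
##.....
##.....
.......
......#
.......

Derivation:
Click 1 (5,6) count=2: revealed 1 new [(5,6)] -> total=1
Click 2 (0,1) count=0: revealed 10 new [(0,0) (0,1) (0,2) (1,0) (1,1) (1,2) (2,0) (2,1) (3,0) (3,1)] -> total=11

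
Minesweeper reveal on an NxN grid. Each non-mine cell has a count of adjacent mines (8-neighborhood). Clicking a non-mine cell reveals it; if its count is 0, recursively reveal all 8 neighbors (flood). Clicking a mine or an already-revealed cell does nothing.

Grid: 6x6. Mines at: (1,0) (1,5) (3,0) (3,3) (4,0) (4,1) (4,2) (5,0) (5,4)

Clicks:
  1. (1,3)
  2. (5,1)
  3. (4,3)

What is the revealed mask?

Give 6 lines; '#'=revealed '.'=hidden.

Click 1 (1,3) count=0: revealed 12 new [(0,1) (0,2) (0,3) (0,4) (1,1) (1,2) (1,3) (1,4) (2,1) (2,2) (2,3) (2,4)] -> total=12
Click 2 (5,1) count=4: revealed 1 new [(5,1)] -> total=13
Click 3 (4,3) count=3: revealed 1 new [(4,3)] -> total=14

Answer: .####.
.####.
.####.
......
...#..
.#....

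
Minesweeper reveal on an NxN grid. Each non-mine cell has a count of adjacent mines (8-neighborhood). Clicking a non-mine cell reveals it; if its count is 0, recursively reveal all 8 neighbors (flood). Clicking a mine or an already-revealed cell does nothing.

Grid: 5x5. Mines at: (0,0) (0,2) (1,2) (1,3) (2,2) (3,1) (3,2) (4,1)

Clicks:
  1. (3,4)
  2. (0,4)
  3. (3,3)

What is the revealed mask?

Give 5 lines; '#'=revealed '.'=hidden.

Answer: ....#
.....
...##
...##
...##

Derivation:
Click 1 (3,4) count=0: revealed 6 new [(2,3) (2,4) (3,3) (3,4) (4,3) (4,4)] -> total=6
Click 2 (0,4) count=1: revealed 1 new [(0,4)] -> total=7
Click 3 (3,3) count=2: revealed 0 new [(none)] -> total=7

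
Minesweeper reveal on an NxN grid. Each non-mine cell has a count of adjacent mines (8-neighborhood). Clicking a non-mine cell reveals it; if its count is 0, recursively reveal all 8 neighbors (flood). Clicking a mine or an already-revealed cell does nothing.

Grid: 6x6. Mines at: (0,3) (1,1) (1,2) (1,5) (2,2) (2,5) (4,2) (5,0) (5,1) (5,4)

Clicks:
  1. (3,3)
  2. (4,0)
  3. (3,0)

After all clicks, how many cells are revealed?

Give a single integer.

Click 1 (3,3) count=2: revealed 1 new [(3,3)] -> total=1
Click 2 (4,0) count=2: revealed 1 new [(4,0)] -> total=2
Click 3 (3,0) count=0: revealed 5 new [(2,0) (2,1) (3,0) (3,1) (4,1)] -> total=7

Answer: 7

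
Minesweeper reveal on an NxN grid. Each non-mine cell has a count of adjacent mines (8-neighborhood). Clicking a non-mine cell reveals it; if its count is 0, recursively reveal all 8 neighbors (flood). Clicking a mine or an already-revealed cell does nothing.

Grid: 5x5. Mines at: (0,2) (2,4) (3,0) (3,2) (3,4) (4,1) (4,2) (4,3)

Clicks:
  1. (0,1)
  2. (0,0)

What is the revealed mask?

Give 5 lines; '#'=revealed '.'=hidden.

Click 1 (0,1) count=1: revealed 1 new [(0,1)] -> total=1
Click 2 (0,0) count=0: revealed 5 new [(0,0) (1,0) (1,1) (2,0) (2,1)] -> total=6

Answer: ##...
##...
##...
.....
.....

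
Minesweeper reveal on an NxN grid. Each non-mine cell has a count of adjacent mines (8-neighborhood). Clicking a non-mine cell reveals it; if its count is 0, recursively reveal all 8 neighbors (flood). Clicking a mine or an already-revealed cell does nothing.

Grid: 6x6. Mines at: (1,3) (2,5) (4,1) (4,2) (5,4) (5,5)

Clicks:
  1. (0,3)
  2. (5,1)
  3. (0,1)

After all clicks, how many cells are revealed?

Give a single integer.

Answer: 14

Derivation:
Click 1 (0,3) count=1: revealed 1 new [(0,3)] -> total=1
Click 2 (5,1) count=2: revealed 1 new [(5,1)] -> total=2
Click 3 (0,1) count=0: revealed 12 new [(0,0) (0,1) (0,2) (1,0) (1,1) (1,2) (2,0) (2,1) (2,2) (3,0) (3,1) (3,2)] -> total=14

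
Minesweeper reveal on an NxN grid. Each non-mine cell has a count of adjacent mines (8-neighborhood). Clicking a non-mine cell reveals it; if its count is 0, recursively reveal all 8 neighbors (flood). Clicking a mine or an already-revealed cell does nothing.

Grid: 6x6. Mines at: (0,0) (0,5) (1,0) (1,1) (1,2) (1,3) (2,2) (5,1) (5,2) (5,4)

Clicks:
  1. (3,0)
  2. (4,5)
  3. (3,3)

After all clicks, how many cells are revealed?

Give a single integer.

Answer: 8

Derivation:
Click 1 (3,0) count=0: revealed 6 new [(2,0) (2,1) (3,0) (3,1) (4,0) (4,1)] -> total=6
Click 2 (4,5) count=1: revealed 1 new [(4,5)] -> total=7
Click 3 (3,3) count=1: revealed 1 new [(3,3)] -> total=8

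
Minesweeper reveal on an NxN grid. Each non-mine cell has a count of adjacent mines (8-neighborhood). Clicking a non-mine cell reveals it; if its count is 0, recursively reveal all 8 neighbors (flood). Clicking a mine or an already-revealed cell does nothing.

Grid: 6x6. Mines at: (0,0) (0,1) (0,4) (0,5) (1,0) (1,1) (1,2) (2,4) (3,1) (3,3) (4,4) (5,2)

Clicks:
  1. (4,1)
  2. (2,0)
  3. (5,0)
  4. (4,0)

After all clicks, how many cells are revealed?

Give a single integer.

Answer: 5

Derivation:
Click 1 (4,1) count=2: revealed 1 new [(4,1)] -> total=1
Click 2 (2,0) count=3: revealed 1 new [(2,0)] -> total=2
Click 3 (5,0) count=0: revealed 3 new [(4,0) (5,0) (5,1)] -> total=5
Click 4 (4,0) count=1: revealed 0 new [(none)] -> total=5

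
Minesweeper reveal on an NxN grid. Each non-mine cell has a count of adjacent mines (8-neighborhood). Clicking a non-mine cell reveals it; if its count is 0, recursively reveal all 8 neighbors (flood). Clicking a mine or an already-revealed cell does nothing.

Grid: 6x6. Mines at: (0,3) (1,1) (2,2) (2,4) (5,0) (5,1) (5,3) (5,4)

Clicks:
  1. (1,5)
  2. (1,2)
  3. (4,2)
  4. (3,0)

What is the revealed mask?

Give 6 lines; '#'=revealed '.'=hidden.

Answer: ......
..#..#
##....
##....
###...
......

Derivation:
Click 1 (1,5) count=1: revealed 1 new [(1,5)] -> total=1
Click 2 (1,2) count=3: revealed 1 new [(1,2)] -> total=2
Click 3 (4,2) count=2: revealed 1 new [(4,2)] -> total=3
Click 4 (3,0) count=0: revealed 6 new [(2,0) (2,1) (3,0) (3,1) (4,0) (4,1)] -> total=9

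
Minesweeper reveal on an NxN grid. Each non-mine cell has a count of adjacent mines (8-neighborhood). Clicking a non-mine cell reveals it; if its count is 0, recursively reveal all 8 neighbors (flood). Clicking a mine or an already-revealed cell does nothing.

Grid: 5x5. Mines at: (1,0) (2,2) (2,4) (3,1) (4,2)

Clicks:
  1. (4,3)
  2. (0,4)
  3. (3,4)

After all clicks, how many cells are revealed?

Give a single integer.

Click 1 (4,3) count=1: revealed 1 new [(4,3)] -> total=1
Click 2 (0,4) count=0: revealed 8 new [(0,1) (0,2) (0,3) (0,4) (1,1) (1,2) (1,3) (1,4)] -> total=9
Click 3 (3,4) count=1: revealed 1 new [(3,4)] -> total=10

Answer: 10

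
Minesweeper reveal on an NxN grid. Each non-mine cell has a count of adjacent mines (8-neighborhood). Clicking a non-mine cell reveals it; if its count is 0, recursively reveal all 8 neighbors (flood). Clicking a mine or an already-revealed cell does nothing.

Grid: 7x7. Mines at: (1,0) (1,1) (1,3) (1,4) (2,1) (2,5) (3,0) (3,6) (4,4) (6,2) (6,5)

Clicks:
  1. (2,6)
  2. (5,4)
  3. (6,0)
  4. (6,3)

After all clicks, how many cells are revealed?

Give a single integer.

Answer: 9

Derivation:
Click 1 (2,6) count=2: revealed 1 new [(2,6)] -> total=1
Click 2 (5,4) count=2: revealed 1 new [(5,4)] -> total=2
Click 3 (6,0) count=0: revealed 6 new [(4,0) (4,1) (5,0) (5,1) (6,0) (6,1)] -> total=8
Click 4 (6,3) count=1: revealed 1 new [(6,3)] -> total=9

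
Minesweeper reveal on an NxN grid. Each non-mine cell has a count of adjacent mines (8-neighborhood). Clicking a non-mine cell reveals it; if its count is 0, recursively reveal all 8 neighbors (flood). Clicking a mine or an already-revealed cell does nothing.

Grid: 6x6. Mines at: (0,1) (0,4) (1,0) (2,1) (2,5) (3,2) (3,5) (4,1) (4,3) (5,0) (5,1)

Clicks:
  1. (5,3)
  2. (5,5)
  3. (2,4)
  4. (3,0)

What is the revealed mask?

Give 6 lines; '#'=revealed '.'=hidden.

Click 1 (5,3) count=1: revealed 1 new [(5,3)] -> total=1
Click 2 (5,5) count=0: revealed 4 new [(4,4) (4,5) (5,4) (5,5)] -> total=5
Click 3 (2,4) count=2: revealed 1 new [(2,4)] -> total=6
Click 4 (3,0) count=2: revealed 1 new [(3,0)] -> total=7

Answer: ......
......
....#.
#.....
....##
...###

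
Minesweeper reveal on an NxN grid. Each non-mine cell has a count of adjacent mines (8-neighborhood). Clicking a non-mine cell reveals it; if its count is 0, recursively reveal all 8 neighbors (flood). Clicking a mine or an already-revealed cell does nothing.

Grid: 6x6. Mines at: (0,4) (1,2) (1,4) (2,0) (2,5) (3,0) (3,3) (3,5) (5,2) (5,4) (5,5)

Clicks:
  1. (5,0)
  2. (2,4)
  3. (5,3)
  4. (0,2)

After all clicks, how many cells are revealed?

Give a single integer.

Answer: 7

Derivation:
Click 1 (5,0) count=0: revealed 4 new [(4,0) (4,1) (5,0) (5,1)] -> total=4
Click 2 (2,4) count=4: revealed 1 new [(2,4)] -> total=5
Click 3 (5,3) count=2: revealed 1 new [(5,3)] -> total=6
Click 4 (0,2) count=1: revealed 1 new [(0,2)] -> total=7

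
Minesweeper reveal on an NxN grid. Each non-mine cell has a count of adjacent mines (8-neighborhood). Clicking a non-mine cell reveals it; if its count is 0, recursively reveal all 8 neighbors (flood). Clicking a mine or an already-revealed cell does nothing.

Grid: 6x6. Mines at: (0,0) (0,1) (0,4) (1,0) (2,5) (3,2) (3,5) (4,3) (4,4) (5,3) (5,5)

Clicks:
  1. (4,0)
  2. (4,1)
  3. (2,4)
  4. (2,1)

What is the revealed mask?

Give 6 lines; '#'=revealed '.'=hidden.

Answer: ......
......
##..#.
##....
###...
###...

Derivation:
Click 1 (4,0) count=0: revealed 10 new [(2,0) (2,1) (3,0) (3,1) (4,0) (4,1) (4,2) (5,0) (5,1) (5,2)] -> total=10
Click 2 (4,1) count=1: revealed 0 new [(none)] -> total=10
Click 3 (2,4) count=2: revealed 1 new [(2,4)] -> total=11
Click 4 (2,1) count=2: revealed 0 new [(none)] -> total=11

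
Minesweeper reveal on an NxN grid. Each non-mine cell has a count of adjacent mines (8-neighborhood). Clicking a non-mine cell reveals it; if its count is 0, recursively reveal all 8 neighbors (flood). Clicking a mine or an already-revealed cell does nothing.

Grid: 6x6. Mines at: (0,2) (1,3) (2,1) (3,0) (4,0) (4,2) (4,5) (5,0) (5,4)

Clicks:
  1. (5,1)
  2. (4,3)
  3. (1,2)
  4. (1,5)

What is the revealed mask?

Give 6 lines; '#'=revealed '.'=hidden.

Answer: ....##
..#.##
....##
....##
...#..
.#....

Derivation:
Click 1 (5,1) count=3: revealed 1 new [(5,1)] -> total=1
Click 2 (4,3) count=2: revealed 1 new [(4,3)] -> total=2
Click 3 (1,2) count=3: revealed 1 new [(1,2)] -> total=3
Click 4 (1,5) count=0: revealed 8 new [(0,4) (0,5) (1,4) (1,5) (2,4) (2,5) (3,4) (3,5)] -> total=11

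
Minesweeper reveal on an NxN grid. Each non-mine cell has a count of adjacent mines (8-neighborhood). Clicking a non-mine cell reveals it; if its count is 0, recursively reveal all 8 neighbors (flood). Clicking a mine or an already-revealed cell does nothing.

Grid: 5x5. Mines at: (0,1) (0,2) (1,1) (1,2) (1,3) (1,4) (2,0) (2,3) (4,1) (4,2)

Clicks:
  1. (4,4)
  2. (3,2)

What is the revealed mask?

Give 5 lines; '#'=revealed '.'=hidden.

Answer: .....
.....
.....
..###
...##

Derivation:
Click 1 (4,4) count=0: revealed 4 new [(3,3) (3,4) (4,3) (4,4)] -> total=4
Click 2 (3,2) count=3: revealed 1 new [(3,2)] -> total=5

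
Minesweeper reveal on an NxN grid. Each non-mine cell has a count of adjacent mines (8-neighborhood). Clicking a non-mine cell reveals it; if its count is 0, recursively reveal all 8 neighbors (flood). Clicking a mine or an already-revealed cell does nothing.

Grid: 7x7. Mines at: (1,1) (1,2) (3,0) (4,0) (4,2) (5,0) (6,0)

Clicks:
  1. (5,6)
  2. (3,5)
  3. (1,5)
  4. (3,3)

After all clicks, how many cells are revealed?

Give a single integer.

Answer: 32

Derivation:
Click 1 (5,6) count=0: revealed 32 new [(0,3) (0,4) (0,5) (0,6) (1,3) (1,4) (1,5) (1,6) (2,3) (2,4) (2,5) (2,6) (3,3) (3,4) (3,5) (3,6) (4,3) (4,4) (4,5) (4,6) (5,1) (5,2) (5,3) (5,4) (5,5) (5,6) (6,1) (6,2) (6,3) (6,4) (6,5) (6,6)] -> total=32
Click 2 (3,5) count=0: revealed 0 new [(none)] -> total=32
Click 3 (1,5) count=0: revealed 0 new [(none)] -> total=32
Click 4 (3,3) count=1: revealed 0 new [(none)] -> total=32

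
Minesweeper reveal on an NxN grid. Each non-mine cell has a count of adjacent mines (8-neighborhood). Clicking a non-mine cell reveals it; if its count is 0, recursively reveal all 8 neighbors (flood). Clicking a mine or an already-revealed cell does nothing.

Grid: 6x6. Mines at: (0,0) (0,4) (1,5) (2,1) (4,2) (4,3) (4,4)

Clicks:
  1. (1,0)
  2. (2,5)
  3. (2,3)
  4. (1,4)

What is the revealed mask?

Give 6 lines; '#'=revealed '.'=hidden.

Answer: ......
#.###.
..####
..###.
......
......

Derivation:
Click 1 (1,0) count=2: revealed 1 new [(1,0)] -> total=1
Click 2 (2,5) count=1: revealed 1 new [(2,5)] -> total=2
Click 3 (2,3) count=0: revealed 9 new [(1,2) (1,3) (1,4) (2,2) (2,3) (2,4) (3,2) (3,3) (3,4)] -> total=11
Click 4 (1,4) count=2: revealed 0 new [(none)] -> total=11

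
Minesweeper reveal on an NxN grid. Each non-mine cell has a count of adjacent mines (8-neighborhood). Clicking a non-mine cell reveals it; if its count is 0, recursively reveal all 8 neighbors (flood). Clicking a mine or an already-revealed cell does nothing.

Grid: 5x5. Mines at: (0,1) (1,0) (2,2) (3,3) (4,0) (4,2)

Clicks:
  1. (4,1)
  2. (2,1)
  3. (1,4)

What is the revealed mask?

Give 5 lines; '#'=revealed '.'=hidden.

Answer: ..###
..###
.#.##
.....
.#...

Derivation:
Click 1 (4,1) count=2: revealed 1 new [(4,1)] -> total=1
Click 2 (2,1) count=2: revealed 1 new [(2,1)] -> total=2
Click 3 (1,4) count=0: revealed 8 new [(0,2) (0,3) (0,4) (1,2) (1,3) (1,4) (2,3) (2,4)] -> total=10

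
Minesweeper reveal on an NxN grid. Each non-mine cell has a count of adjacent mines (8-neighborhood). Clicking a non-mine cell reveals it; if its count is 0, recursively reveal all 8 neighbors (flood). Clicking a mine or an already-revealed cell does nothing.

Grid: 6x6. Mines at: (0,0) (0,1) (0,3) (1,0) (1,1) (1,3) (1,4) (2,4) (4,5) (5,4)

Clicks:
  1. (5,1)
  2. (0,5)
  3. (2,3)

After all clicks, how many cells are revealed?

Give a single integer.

Click 1 (5,1) count=0: revealed 16 new [(2,0) (2,1) (2,2) (2,3) (3,0) (3,1) (3,2) (3,3) (4,0) (4,1) (4,2) (4,3) (5,0) (5,1) (5,2) (5,3)] -> total=16
Click 2 (0,5) count=1: revealed 1 new [(0,5)] -> total=17
Click 3 (2,3) count=3: revealed 0 new [(none)] -> total=17

Answer: 17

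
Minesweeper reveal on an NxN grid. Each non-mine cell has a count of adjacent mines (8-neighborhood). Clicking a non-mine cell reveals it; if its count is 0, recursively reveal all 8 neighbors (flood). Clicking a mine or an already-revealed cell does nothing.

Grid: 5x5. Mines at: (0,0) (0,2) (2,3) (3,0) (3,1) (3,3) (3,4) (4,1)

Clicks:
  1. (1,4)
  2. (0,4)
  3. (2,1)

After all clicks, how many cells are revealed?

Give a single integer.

Answer: 5

Derivation:
Click 1 (1,4) count=1: revealed 1 new [(1,4)] -> total=1
Click 2 (0,4) count=0: revealed 3 new [(0,3) (0,4) (1,3)] -> total=4
Click 3 (2,1) count=2: revealed 1 new [(2,1)] -> total=5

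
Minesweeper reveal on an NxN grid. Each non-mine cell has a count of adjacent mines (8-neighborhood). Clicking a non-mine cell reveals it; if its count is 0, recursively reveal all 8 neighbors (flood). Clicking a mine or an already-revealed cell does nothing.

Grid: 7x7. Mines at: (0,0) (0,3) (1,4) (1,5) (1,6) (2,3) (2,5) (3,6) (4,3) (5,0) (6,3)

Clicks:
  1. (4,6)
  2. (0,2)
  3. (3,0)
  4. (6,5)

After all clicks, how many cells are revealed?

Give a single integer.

Answer: 22

Derivation:
Click 1 (4,6) count=1: revealed 1 new [(4,6)] -> total=1
Click 2 (0,2) count=1: revealed 1 new [(0,2)] -> total=2
Click 3 (3,0) count=0: revealed 12 new [(1,0) (1,1) (1,2) (2,0) (2,1) (2,2) (3,0) (3,1) (3,2) (4,0) (4,1) (4,2)] -> total=14
Click 4 (6,5) count=0: revealed 8 new [(4,4) (4,5) (5,4) (5,5) (5,6) (6,4) (6,5) (6,6)] -> total=22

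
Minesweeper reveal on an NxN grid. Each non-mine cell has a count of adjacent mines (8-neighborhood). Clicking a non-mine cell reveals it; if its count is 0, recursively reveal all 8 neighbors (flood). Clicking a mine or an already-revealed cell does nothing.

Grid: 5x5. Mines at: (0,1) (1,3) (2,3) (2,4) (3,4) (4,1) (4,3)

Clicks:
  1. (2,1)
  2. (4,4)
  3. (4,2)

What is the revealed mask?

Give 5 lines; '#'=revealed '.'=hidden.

Answer: .....
###..
###..
###..
..#.#

Derivation:
Click 1 (2,1) count=0: revealed 9 new [(1,0) (1,1) (1,2) (2,0) (2,1) (2,2) (3,0) (3,1) (3,2)] -> total=9
Click 2 (4,4) count=2: revealed 1 new [(4,4)] -> total=10
Click 3 (4,2) count=2: revealed 1 new [(4,2)] -> total=11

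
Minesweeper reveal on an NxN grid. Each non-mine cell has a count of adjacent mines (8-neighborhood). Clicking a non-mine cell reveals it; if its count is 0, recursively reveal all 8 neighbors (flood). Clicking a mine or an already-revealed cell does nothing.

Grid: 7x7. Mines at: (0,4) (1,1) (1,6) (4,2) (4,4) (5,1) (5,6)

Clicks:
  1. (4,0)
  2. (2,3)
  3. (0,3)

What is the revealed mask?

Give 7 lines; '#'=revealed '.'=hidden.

Click 1 (4,0) count=1: revealed 1 new [(4,0)] -> total=1
Click 2 (2,3) count=0: revealed 12 new [(1,2) (1,3) (1,4) (1,5) (2,2) (2,3) (2,4) (2,5) (3,2) (3,3) (3,4) (3,5)] -> total=13
Click 3 (0,3) count=1: revealed 1 new [(0,3)] -> total=14

Answer: ...#...
..####.
..####.
..####.
#......
.......
.......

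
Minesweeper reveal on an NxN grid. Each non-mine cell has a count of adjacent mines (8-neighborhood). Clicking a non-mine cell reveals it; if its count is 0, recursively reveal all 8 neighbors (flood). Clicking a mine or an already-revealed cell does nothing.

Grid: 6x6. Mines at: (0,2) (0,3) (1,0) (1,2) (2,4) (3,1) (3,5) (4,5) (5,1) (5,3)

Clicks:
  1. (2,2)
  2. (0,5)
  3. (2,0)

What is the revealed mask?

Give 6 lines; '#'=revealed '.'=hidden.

Click 1 (2,2) count=2: revealed 1 new [(2,2)] -> total=1
Click 2 (0,5) count=0: revealed 4 new [(0,4) (0,5) (1,4) (1,5)] -> total=5
Click 3 (2,0) count=2: revealed 1 new [(2,0)] -> total=6

Answer: ....##
....##
#.#...
......
......
......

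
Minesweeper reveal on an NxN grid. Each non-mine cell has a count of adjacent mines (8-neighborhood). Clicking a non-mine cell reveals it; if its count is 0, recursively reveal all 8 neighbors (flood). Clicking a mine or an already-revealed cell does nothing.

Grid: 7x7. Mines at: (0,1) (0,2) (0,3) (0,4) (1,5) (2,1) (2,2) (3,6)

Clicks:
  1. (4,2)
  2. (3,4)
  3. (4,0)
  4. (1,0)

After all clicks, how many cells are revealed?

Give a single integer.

Answer: 31

Derivation:
Click 1 (4,2) count=0: revealed 30 new [(2,3) (2,4) (2,5) (3,0) (3,1) (3,2) (3,3) (3,4) (3,5) (4,0) (4,1) (4,2) (4,3) (4,4) (4,5) (4,6) (5,0) (5,1) (5,2) (5,3) (5,4) (5,5) (5,6) (6,0) (6,1) (6,2) (6,3) (6,4) (6,5) (6,6)] -> total=30
Click 2 (3,4) count=0: revealed 0 new [(none)] -> total=30
Click 3 (4,0) count=0: revealed 0 new [(none)] -> total=30
Click 4 (1,0) count=2: revealed 1 new [(1,0)] -> total=31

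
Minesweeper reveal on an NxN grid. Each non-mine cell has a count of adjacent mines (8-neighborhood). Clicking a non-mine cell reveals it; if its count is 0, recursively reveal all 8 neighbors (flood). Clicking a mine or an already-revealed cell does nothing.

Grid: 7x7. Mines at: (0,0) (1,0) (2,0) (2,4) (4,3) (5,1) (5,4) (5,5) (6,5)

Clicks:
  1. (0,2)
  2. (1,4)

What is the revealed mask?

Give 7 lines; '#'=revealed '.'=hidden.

Click 1 (0,2) count=0: revealed 24 new [(0,1) (0,2) (0,3) (0,4) (0,5) (0,6) (1,1) (1,2) (1,3) (1,4) (1,5) (1,6) (2,1) (2,2) (2,3) (2,5) (2,6) (3,1) (3,2) (3,3) (3,5) (3,6) (4,5) (4,6)] -> total=24
Click 2 (1,4) count=1: revealed 0 new [(none)] -> total=24

Answer: .######
.######
.###.##
.###.##
.....##
.......
.......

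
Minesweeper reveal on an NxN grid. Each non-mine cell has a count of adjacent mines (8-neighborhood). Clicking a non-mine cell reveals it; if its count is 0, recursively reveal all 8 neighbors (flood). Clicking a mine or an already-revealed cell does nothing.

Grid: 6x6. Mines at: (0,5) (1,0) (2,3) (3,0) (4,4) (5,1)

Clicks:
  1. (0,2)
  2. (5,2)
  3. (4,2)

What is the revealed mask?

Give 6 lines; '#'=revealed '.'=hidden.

Click 1 (0,2) count=0: revealed 8 new [(0,1) (0,2) (0,3) (0,4) (1,1) (1,2) (1,3) (1,4)] -> total=8
Click 2 (5,2) count=1: revealed 1 new [(5,2)] -> total=9
Click 3 (4,2) count=1: revealed 1 new [(4,2)] -> total=10

Answer: .####.
.####.
......
......
..#...
..#...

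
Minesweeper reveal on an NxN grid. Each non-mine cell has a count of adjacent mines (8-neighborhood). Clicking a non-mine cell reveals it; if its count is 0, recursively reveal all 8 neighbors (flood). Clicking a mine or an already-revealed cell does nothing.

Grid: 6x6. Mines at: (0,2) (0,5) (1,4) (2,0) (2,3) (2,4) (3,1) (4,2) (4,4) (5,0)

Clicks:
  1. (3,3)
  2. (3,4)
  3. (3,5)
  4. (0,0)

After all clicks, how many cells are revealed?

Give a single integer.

Click 1 (3,3) count=4: revealed 1 new [(3,3)] -> total=1
Click 2 (3,4) count=3: revealed 1 new [(3,4)] -> total=2
Click 3 (3,5) count=2: revealed 1 new [(3,5)] -> total=3
Click 4 (0,0) count=0: revealed 4 new [(0,0) (0,1) (1,0) (1,1)] -> total=7

Answer: 7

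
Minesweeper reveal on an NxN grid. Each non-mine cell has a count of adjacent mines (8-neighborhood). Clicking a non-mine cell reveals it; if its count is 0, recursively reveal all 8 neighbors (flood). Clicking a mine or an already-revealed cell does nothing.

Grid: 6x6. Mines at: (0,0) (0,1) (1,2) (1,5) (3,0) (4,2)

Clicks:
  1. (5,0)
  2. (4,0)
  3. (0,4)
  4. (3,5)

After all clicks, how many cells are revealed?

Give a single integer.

Click 1 (5,0) count=0: revealed 4 new [(4,0) (4,1) (5,0) (5,1)] -> total=4
Click 2 (4,0) count=1: revealed 0 new [(none)] -> total=4
Click 3 (0,4) count=1: revealed 1 new [(0,4)] -> total=5
Click 4 (3,5) count=0: revealed 12 new [(2,3) (2,4) (2,5) (3,3) (3,4) (3,5) (4,3) (4,4) (4,5) (5,3) (5,4) (5,5)] -> total=17

Answer: 17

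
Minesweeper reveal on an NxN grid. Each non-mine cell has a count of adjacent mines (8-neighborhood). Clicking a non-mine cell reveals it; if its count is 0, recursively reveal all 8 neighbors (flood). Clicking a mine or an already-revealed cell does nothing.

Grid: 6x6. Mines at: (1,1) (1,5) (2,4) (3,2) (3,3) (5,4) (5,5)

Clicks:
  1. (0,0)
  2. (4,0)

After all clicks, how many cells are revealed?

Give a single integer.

Answer: 13

Derivation:
Click 1 (0,0) count=1: revealed 1 new [(0,0)] -> total=1
Click 2 (4,0) count=0: revealed 12 new [(2,0) (2,1) (3,0) (3,1) (4,0) (4,1) (4,2) (4,3) (5,0) (5,1) (5,2) (5,3)] -> total=13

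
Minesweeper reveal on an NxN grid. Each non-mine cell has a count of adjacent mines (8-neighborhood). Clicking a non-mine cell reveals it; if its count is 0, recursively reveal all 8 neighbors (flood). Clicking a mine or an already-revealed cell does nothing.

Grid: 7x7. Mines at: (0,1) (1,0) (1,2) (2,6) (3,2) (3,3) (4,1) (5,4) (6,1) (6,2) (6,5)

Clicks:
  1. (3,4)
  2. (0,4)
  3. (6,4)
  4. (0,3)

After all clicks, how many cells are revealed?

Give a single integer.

Answer: 13

Derivation:
Click 1 (3,4) count=1: revealed 1 new [(3,4)] -> total=1
Click 2 (0,4) count=0: revealed 11 new [(0,3) (0,4) (0,5) (0,6) (1,3) (1,4) (1,5) (1,6) (2,3) (2,4) (2,5)] -> total=12
Click 3 (6,4) count=2: revealed 1 new [(6,4)] -> total=13
Click 4 (0,3) count=1: revealed 0 new [(none)] -> total=13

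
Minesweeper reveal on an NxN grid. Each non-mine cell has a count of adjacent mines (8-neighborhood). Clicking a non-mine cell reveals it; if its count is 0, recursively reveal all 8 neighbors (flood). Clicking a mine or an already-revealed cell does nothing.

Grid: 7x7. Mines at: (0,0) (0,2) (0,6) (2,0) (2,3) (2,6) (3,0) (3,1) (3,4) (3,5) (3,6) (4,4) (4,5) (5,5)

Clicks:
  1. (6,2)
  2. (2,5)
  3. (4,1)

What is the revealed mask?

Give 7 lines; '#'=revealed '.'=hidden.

Answer: .......
.......
.....#.
.......
####...
#####..
#####..

Derivation:
Click 1 (6,2) count=0: revealed 14 new [(4,0) (4,1) (4,2) (4,3) (5,0) (5,1) (5,2) (5,3) (5,4) (6,0) (6,1) (6,2) (6,3) (6,4)] -> total=14
Click 2 (2,5) count=4: revealed 1 new [(2,5)] -> total=15
Click 3 (4,1) count=2: revealed 0 new [(none)] -> total=15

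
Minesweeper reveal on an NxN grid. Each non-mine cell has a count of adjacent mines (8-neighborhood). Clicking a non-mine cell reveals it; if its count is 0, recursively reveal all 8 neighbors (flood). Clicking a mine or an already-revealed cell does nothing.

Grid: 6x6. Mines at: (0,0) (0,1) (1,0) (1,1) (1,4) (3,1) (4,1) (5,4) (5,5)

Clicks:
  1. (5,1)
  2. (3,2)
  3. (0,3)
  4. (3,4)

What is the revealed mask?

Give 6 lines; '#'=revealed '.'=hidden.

Click 1 (5,1) count=1: revealed 1 new [(5,1)] -> total=1
Click 2 (3,2) count=2: revealed 1 new [(3,2)] -> total=2
Click 3 (0,3) count=1: revealed 1 new [(0,3)] -> total=3
Click 4 (3,4) count=0: revealed 11 new [(2,2) (2,3) (2,4) (2,5) (3,3) (3,4) (3,5) (4,2) (4,3) (4,4) (4,5)] -> total=14

Answer: ...#..
......
..####
..####
..####
.#....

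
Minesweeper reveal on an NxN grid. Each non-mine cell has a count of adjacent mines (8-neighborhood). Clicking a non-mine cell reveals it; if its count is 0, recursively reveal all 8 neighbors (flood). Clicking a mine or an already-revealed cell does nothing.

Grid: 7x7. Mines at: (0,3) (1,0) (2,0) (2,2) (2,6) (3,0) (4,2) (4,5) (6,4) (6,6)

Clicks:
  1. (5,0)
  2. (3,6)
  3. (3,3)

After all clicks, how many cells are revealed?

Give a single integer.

Click 1 (5,0) count=0: revealed 10 new [(4,0) (4,1) (5,0) (5,1) (5,2) (5,3) (6,0) (6,1) (6,2) (6,3)] -> total=10
Click 2 (3,6) count=2: revealed 1 new [(3,6)] -> total=11
Click 3 (3,3) count=2: revealed 1 new [(3,3)] -> total=12

Answer: 12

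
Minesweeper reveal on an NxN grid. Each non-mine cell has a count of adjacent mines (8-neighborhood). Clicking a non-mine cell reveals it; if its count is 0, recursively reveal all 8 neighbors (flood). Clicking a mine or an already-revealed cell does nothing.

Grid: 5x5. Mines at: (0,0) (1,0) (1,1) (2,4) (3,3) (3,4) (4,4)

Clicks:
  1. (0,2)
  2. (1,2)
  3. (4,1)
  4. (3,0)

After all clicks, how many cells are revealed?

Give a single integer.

Click 1 (0,2) count=1: revealed 1 new [(0,2)] -> total=1
Click 2 (1,2) count=1: revealed 1 new [(1,2)] -> total=2
Click 3 (4,1) count=0: revealed 9 new [(2,0) (2,1) (2,2) (3,0) (3,1) (3,2) (4,0) (4,1) (4,2)] -> total=11
Click 4 (3,0) count=0: revealed 0 new [(none)] -> total=11

Answer: 11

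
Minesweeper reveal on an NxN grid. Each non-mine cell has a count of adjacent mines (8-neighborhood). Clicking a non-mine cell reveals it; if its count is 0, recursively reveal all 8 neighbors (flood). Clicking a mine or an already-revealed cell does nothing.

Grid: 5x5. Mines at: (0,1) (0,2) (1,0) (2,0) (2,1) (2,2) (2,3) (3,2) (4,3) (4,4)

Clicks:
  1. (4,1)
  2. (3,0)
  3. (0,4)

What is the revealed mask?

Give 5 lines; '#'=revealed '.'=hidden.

Answer: ...##
...##
.....
#....
.#...

Derivation:
Click 1 (4,1) count=1: revealed 1 new [(4,1)] -> total=1
Click 2 (3,0) count=2: revealed 1 new [(3,0)] -> total=2
Click 3 (0,4) count=0: revealed 4 new [(0,3) (0,4) (1,3) (1,4)] -> total=6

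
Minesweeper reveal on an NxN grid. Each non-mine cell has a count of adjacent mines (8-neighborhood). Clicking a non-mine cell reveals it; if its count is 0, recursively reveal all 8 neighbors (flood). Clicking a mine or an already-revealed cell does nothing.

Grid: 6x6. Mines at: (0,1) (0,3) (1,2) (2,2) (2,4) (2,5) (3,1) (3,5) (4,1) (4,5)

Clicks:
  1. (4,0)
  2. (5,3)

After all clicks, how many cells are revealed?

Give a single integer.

Answer: 10

Derivation:
Click 1 (4,0) count=2: revealed 1 new [(4,0)] -> total=1
Click 2 (5,3) count=0: revealed 9 new [(3,2) (3,3) (3,4) (4,2) (4,3) (4,4) (5,2) (5,3) (5,4)] -> total=10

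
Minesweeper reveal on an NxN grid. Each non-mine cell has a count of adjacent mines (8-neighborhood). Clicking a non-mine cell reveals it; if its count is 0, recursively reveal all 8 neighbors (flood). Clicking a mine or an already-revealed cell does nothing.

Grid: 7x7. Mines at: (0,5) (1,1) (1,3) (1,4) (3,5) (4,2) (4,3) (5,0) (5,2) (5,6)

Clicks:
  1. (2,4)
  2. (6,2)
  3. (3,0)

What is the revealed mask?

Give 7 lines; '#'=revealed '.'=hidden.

Answer: .......
.......
##..#..
##.....
##.....
.......
..#....

Derivation:
Click 1 (2,4) count=3: revealed 1 new [(2,4)] -> total=1
Click 2 (6,2) count=1: revealed 1 new [(6,2)] -> total=2
Click 3 (3,0) count=0: revealed 6 new [(2,0) (2,1) (3,0) (3,1) (4,0) (4,1)] -> total=8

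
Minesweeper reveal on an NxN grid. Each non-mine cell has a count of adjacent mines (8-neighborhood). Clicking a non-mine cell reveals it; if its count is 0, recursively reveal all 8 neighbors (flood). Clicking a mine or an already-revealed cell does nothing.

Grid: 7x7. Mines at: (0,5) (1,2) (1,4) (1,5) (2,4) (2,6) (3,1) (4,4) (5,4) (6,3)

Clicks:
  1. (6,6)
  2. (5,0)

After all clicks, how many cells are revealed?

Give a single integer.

Click 1 (6,6) count=0: revealed 8 new [(3,5) (3,6) (4,5) (4,6) (5,5) (5,6) (6,5) (6,6)] -> total=8
Click 2 (5,0) count=0: revealed 9 new [(4,0) (4,1) (4,2) (5,0) (5,1) (5,2) (6,0) (6,1) (6,2)] -> total=17

Answer: 17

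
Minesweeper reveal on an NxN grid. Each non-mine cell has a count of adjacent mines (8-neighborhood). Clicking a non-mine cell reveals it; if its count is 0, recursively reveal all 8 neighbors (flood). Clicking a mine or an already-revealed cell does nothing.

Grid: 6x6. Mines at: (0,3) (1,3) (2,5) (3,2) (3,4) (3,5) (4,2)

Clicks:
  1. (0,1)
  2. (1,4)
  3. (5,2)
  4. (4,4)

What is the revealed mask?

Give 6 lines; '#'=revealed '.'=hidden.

Click 1 (0,1) count=0: revealed 15 new [(0,0) (0,1) (0,2) (1,0) (1,1) (1,2) (2,0) (2,1) (2,2) (3,0) (3,1) (4,0) (4,1) (5,0) (5,1)] -> total=15
Click 2 (1,4) count=3: revealed 1 new [(1,4)] -> total=16
Click 3 (5,2) count=1: revealed 1 new [(5,2)] -> total=17
Click 4 (4,4) count=2: revealed 1 new [(4,4)] -> total=18

Answer: ###...
###.#.
###...
##....
##..#.
###...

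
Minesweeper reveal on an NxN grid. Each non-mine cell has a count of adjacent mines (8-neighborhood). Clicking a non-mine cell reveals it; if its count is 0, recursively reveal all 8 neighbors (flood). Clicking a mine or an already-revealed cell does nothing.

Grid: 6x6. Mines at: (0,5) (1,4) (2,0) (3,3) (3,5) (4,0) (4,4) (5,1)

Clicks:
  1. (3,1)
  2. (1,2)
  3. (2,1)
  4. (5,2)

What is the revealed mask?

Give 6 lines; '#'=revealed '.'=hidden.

Answer: ####..
####..
.###..
.#....
......
..#...

Derivation:
Click 1 (3,1) count=2: revealed 1 new [(3,1)] -> total=1
Click 2 (1,2) count=0: revealed 11 new [(0,0) (0,1) (0,2) (0,3) (1,0) (1,1) (1,2) (1,3) (2,1) (2,2) (2,3)] -> total=12
Click 3 (2,1) count=1: revealed 0 new [(none)] -> total=12
Click 4 (5,2) count=1: revealed 1 new [(5,2)] -> total=13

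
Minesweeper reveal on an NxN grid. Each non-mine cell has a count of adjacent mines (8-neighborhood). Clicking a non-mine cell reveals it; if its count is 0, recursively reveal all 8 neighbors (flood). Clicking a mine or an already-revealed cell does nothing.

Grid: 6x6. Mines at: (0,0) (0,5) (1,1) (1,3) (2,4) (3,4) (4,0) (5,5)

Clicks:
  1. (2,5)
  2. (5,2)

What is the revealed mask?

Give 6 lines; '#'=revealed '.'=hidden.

Answer: ......
......
.###.#
.###..
.####.
.####.

Derivation:
Click 1 (2,5) count=2: revealed 1 new [(2,5)] -> total=1
Click 2 (5,2) count=0: revealed 14 new [(2,1) (2,2) (2,3) (3,1) (3,2) (3,3) (4,1) (4,2) (4,3) (4,4) (5,1) (5,2) (5,3) (5,4)] -> total=15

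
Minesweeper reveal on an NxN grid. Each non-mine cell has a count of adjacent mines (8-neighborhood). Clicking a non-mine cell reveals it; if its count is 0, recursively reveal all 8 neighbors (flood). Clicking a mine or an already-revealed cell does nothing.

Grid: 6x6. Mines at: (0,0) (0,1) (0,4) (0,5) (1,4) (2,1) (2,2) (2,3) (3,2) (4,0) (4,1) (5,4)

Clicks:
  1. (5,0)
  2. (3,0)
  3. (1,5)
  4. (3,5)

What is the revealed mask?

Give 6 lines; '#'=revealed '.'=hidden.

Answer: ......
.....#
....##
#...##
....##
#.....

Derivation:
Click 1 (5,0) count=2: revealed 1 new [(5,0)] -> total=1
Click 2 (3,0) count=3: revealed 1 new [(3,0)] -> total=2
Click 3 (1,5) count=3: revealed 1 new [(1,5)] -> total=3
Click 4 (3,5) count=0: revealed 6 new [(2,4) (2,5) (3,4) (3,5) (4,4) (4,5)] -> total=9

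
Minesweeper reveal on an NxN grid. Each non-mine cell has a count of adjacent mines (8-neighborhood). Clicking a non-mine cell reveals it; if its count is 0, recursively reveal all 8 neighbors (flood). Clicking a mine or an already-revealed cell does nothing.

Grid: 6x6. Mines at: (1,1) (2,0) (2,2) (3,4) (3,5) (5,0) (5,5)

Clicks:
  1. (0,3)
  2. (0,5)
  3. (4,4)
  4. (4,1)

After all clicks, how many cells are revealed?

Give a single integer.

Answer: 13

Derivation:
Click 1 (0,3) count=0: revealed 11 new [(0,2) (0,3) (0,4) (0,5) (1,2) (1,3) (1,4) (1,5) (2,3) (2,4) (2,5)] -> total=11
Click 2 (0,5) count=0: revealed 0 new [(none)] -> total=11
Click 3 (4,4) count=3: revealed 1 new [(4,4)] -> total=12
Click 4 (4,1) count=1: revealed 1 new [(4,1)] -> total=13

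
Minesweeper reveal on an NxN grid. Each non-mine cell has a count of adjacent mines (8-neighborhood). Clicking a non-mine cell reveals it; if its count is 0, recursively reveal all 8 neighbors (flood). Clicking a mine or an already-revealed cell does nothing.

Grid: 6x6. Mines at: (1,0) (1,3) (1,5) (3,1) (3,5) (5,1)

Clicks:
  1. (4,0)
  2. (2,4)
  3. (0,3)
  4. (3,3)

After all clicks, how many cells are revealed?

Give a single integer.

Answer: 16

Derivation:
Click 1 (4,0) count=2: revealed 1 new [(4,0)] -> total=1
Click 2 (2,4) count=3: revealed 1 new [(2,4)] -> total=2
Click 3 (0,3) count=1: revealed 1 new [(0,3)] -> total=3
Click 4 (3,3) count=0: revealed 13 new [(2,2) (2,3) (3,2) (3,3) (3,4) (4,2) (4,3) (4,4) (4,5) (5,2) (5,3) (5,4) (5,5)] -> total=16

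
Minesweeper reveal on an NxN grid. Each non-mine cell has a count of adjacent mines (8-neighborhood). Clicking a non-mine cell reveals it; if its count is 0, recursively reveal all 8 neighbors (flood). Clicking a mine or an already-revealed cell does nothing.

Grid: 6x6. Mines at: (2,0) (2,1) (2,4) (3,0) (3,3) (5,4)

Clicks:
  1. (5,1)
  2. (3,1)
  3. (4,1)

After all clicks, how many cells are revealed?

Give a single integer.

Answer: 9

Derivation:
Click 1 (5,1) count=0: revealed 8 new [(4,0) (4,1) (4,2) (4,3) (5,0) (5,1) (5,2) (5,3)] -> total=8
Click 2 (3,1) count=3: revealed 1 new [(3,1)] -> total=9
Click 3 (4,1) count=1: revealed 0 new [(none)] -> total=9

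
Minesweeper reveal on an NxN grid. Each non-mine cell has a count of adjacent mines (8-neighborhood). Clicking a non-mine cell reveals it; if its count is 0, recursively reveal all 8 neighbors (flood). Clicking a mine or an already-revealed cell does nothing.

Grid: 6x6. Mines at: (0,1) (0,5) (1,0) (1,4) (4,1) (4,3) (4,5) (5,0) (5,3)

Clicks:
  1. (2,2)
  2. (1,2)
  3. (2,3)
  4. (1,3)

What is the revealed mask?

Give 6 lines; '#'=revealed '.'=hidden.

Click 1 (2,2) count=0: revealed 9 new [(1,1) (1,2) (1,3) (2,1) (2,2) (2,3) (3,1) (3,2) (3,3)] -> total=9
Click 2 (1,2) count=1: revealed 0 new [(none)] -> total=9
Click 3 (2,3) count=1: revealed 0 new [(none)] -> total=9
Click 4 (1,3) count=1: revealed 0 new [(none)] -> total=9

Answer: ......
.###..
.###..
.###..
......
......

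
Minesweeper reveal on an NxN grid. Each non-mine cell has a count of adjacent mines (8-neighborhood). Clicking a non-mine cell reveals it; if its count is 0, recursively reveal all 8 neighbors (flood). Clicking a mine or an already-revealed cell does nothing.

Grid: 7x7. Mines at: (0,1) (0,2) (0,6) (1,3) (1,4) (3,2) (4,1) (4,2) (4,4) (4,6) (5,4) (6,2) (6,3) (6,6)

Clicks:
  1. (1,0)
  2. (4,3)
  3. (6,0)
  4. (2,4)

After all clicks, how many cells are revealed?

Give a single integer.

Click 1 (1,0) count=1: revealed 1 new [(1,0)] -> total=1
Click 2 (4,3) count=4: revealed 1 new [(4,3)] -> total=2
Click 3 (6,0) count=0: revealed 4 new [(5,0) (5,1) (6,0) (6,1)] -> total=6
Click 4 (2,4) count=2: revealed 1 new [(2,4)] -> total=7

Answer: 7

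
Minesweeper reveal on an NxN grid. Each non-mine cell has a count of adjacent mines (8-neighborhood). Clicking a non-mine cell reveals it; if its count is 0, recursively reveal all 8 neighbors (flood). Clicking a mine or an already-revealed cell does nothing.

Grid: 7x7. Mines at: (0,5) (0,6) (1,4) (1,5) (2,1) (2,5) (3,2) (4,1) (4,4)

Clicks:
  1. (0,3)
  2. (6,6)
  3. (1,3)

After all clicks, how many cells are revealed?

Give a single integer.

Click 1 (0,3) count=1: revealed 1 new [(0,3)] -> total=1
Click 2 (6,6) count=0: revealed 18 new [(3,5) (3,6) (4,5) (4,6) (5,0) (5,1) (5,2) (5,3) (5,4) (5,5) (5,6) (6,0) (6,1) (6,2) (6,3) (6,4) (6,5) (6,6)] -> total=19
Click 3 (1,3) count=1: revealed 1 new [(1,3)] -> total=20

Answer: 20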